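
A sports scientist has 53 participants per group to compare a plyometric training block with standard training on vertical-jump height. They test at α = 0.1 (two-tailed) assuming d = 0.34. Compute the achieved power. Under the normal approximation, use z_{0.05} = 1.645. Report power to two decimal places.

power ≈ 0.54

For two equal groups, power = Φ(d·√(n/2) − z_{α/2}).
d·√(n/2) = 0.34 × √(53/2) = 0.34 × 5.148 = 1.750.
z_β = 1.750 − 1.645 = 0.105.
Power = Φ(0.105) = 0.542.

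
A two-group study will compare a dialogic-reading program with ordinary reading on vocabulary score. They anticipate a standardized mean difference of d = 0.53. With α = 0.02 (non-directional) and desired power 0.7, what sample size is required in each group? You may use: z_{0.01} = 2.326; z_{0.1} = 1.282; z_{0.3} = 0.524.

For two independent groups with equal n: n = 2·((z_{α/2} + z_β) / d)².
z_{α/2} + z_β = 2.326 + 0.524 = 2.850.
n = 2 × (2.850 / 0.53)² = 2 × 5.377² = 2 × 28.92 = 57.8.
Round up to the next whole participant.

n = 58 per group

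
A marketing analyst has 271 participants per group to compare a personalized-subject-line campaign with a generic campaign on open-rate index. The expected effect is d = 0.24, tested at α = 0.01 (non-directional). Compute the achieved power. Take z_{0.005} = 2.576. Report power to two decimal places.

For two equal groups, power = Φ(d·√(n/2) − z_{α/2}).
d·√(n/2) = 0.24 × √(271/2) = 0.24 × 11.640 = 2.794.
z_β = 2.794 − 2.576 = 0.218.
Power = Φ(0.218) = 0.586.

power ≈ 0.59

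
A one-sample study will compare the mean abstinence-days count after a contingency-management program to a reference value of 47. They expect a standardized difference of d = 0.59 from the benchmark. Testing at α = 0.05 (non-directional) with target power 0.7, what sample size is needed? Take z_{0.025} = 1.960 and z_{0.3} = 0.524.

n = 18

For a one-sample test: n = ((z_{α/2} + z_β) / d)².
z_{α/2} + z_β = 1.960 + 0.524 = 2.484.
n = (2.484 / 0.59)² = 4.210² = 17.73.
Round up.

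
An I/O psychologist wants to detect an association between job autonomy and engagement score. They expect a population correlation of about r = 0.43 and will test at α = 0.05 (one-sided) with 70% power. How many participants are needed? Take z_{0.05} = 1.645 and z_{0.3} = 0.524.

n = 26

Fisher's z: C = ½·ln((1+r)/(1−r)) = ½·ln(2.5088) = 0.4599.
n = ((z_{α} + z_β)/C)² + 3.
(1.645 + 0.524) / 0.4599 = 2.169 / 0.4599 = 4.716.
n = 4.716² + 3 = 22.24 + 3 = 25.2.
Round up.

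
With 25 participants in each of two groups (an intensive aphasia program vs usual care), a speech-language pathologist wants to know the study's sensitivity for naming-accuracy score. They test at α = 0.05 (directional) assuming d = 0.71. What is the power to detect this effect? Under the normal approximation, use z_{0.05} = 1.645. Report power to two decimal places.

For two equal groups, power = Φ(d·√(n/2) − z_{α}).
d·√(n/2) = 0.71 × √(25/2) = 0.71 × 3.536 = 2.510.
z_β = 2.510 − 1.645 = 0.865.
Power = Φ(0.865) = 0.807.

power ≈ 0.81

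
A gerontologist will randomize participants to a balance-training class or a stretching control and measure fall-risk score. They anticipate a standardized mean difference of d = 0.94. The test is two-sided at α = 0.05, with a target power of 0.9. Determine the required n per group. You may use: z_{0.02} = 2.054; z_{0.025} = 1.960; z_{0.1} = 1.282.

For two independent groups with equal n: n = 2·((z_{α/2} + z_β) / d)².
z_{α/2} + z_β = 1.960 + 1.282 = 3.242.
n = 2 × (3.242 / 0.94)² = 2 × 3.449² = 2 × 11.90 = 23.8.
Round up to the next whole participant.

n = 24 per group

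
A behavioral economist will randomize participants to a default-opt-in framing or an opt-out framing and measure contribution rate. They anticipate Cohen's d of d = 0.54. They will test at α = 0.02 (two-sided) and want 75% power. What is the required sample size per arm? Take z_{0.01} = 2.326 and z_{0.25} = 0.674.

For two independent groups with equal n: n = 2·((z_{α/2} + z_β) / d)².
z_{α/2} + z_β = 2.326 + 0.674 = 3.000.
n = 2 × (3.000 / 0.54)² = 2 × 5.556² = 2 × 30.86 = 61.7.
Round up to the next whole participant.

n = 62 per group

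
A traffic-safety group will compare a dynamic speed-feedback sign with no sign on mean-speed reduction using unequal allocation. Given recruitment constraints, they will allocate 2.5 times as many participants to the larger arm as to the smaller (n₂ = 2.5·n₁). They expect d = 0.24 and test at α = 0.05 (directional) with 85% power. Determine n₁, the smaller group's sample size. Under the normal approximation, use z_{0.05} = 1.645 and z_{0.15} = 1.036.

n₁ = 175

With allocation ratio k = n₂/n₁ = 2.5, Var(x̄₁−x̄₂) = σ²(1/n₁ + 1/(k·n₁)) = σ²·(k+1)/(k·n₁).
So n₁ = (1 + 1/k)·((z_{α} + z_β)/d)² = 1.400 × (2.681/0.24)².
n₁ = 1.400 × 124.79 = 174.7.
Round up: n₁ = 175, giving n₂ = ⌈2.5 × 175⌉ = ⌈437.5⌉ = 438.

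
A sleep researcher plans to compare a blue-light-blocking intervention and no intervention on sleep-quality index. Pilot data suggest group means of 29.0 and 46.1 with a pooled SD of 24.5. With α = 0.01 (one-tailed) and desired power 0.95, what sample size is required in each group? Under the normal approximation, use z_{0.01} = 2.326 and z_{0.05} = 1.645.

Cohen's d = |M₁ − M₂| / SD_pooled = |29.0 − 46.1| / 24.5 = 17.1 / 24.5 = 0.698.
For two independent groups with equal n: n = 2·((z_{α} + z_β) / d)².
z_{α} + z_β = 2.326 + 1.645 = 3.971.
n = 2 × (3.971 / 0.698)² = 2 × 5.689² = 2 × 32.37 = 64.7.
Round up to the next whole participant.

n = 65 per group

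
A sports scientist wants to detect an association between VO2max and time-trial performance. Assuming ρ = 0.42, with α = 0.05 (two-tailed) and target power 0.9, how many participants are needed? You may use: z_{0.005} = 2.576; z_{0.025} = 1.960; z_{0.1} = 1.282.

Fisher's z: C = ½·ln((1+r)/(1−r)) = ½·ln(2.4483) = 0.4477.
n = ((z_{α/2} + z_β)/C)² + 3.
(1.960 + 1.282) / 0.4477 = 3.242 / 0.4477 = 7.241.
n = 7.241² + 3 = 52.44 + 3 = 55.4.
Round up.

n = 56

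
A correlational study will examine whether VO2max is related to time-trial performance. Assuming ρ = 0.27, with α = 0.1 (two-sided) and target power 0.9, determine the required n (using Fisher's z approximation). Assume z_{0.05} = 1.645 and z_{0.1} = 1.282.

n = 115

Fisher's z: C = ½·ln((1+r)/(1−r)) = ½·ln(1.7397) = 0.2769.
n = ((z_{α/2} + z_β)/C)² + 3.
(1.645 + 1.282) / 0.2769 = 2.927 / 0.2769 = 10.571.
n = 10.571² + 3 = 111.74 + 3 = 114.7.
Round up.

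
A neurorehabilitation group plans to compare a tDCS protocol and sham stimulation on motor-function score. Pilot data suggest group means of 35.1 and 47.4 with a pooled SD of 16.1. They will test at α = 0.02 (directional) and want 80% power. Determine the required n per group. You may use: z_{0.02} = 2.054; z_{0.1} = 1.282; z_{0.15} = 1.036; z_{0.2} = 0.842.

n = 29 per group

Cohen's d = |M₁ − M₂| / SD_pooled = |35.1 − 47.4| / 16.1 = 12.3 / 16.1 = 0.764.
For two independent groups with equal n: n = 2·((z_{α} + z_β) / d)².
z_{α} + z_β = 2.054 + 0.842 = 2.896.
n = 2 × (2.896 / 0.764)² = 2 × 3.791² = 2 × 14.37 = 28.7.
Round up to the next whole participant.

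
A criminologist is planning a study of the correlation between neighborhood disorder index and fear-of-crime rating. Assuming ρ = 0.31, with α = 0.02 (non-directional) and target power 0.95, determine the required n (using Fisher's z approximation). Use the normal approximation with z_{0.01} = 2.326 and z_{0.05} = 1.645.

Fisher's z: C = ½·ln((1+r)/(1−r)) = ½·ln(1.8986) = 0.3205.
n = ((z_{α/2} + z_β)/C)² + 3.
(2.326 + 1.645) / 0.3205 = 3.971 / 0.3205 = 12.390.
n = 12.390² + 3 = 153.51 + 3 = 156.5.
Round up.

n = 157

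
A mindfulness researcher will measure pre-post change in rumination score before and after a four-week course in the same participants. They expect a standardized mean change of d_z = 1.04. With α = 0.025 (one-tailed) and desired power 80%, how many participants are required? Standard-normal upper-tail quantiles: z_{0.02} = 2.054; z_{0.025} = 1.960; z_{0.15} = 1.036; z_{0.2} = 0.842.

n = 8 pairs

For a paired (one-sample on differences) test: n = ((z_{α} + z_β) / d)².
z_{α} + z_β = 1.960 + 0.842 = 2.802.
n = (2.802 / 1.04)² = 2.694² = 7.26.
Round up.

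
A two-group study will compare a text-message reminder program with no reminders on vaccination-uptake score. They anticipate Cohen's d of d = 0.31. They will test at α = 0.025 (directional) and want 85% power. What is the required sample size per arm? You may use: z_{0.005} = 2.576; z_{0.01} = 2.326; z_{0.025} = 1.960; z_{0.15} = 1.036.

n = 187 per group

For two independent groups with equal n: n = 2·((z_{α} + z_β) / d)².
z_{α} + z_β = 1.960 + 1.036 = 2.996.
n = 2 × (2.996 / 0.31)² = 2 × 9.665² = 2 × 93.40 = 186.8.
Round up to the next whole participant.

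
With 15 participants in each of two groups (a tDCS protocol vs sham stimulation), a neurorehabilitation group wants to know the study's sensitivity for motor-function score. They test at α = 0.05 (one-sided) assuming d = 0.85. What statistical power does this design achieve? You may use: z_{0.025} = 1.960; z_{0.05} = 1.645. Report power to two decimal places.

For two equal groups, power = Φ(d·√(n/2) − z_{α}).
d·√(n/2) = 0.85 × √(15/2) = 0.85 × 2.739 = 2.328.
z_β = 2.328 − 1.645 = 0.683.
Power = Φ(0.683) = 0.753.

power ≈ 0.75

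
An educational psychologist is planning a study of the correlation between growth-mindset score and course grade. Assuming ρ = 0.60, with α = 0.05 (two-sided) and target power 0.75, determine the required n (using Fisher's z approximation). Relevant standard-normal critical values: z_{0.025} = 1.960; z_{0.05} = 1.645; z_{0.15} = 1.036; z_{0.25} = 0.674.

Fisher's z: C = ½·ln((1+r)/(1−r)) = ½·ln(4.0000) = 0.6931.
n = ((z_{α/2} + z_β)/C)² + 3.
(1.960 + 0.674) / 0.6931 = 2.634 / 0.6931 = 3.800.
n = 3.800² + 3 = 14.44 + 3 = 17.4.
Round up.

n = 18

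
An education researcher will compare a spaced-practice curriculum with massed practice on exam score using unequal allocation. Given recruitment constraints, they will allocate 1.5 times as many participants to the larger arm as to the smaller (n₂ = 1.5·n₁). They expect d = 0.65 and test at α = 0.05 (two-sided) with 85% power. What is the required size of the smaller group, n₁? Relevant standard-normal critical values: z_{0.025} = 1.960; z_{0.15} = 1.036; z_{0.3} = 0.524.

With allocation ratio k = n₂/n₁ = 1.5, Var(x̄₁−x̄₂) = σ²(1/n₁ + 1/(k·n₁)) = σ²·(k+1)/(k·n₁).
So n₁ = (1 + 1/k)·((z_{α/2} + z_β)/d)² = 1.667 × (2.996/0.65)².
n₁ = 1.667 × 21.25 = 35.4.
Round up: n₁ = 36, giving n₂ = 1.5 × 36 = 54.

n₁ = 36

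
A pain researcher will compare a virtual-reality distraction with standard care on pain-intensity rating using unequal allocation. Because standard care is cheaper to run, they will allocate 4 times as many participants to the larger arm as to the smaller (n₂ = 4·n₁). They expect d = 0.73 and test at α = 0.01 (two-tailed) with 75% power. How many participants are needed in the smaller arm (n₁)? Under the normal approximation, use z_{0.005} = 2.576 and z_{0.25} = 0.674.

With allocation ratio k = n₂/n₁ = 4, Var(x̄₁−x̄₂) = σ²(1/n₁ + 1/(k·n₁)) = σ²·(k+1)/(k·n₁).
So n₁ = (1 + 1/k)·((z_{α/2} + z_β)/d)² = 1.250 × (3.250/0.73)².
n₁ = 1.250 × 19.82 = 24.8.
Round up: n₁ = 25, giving n₂ = 4 × 25 = 100.

n₁ = 25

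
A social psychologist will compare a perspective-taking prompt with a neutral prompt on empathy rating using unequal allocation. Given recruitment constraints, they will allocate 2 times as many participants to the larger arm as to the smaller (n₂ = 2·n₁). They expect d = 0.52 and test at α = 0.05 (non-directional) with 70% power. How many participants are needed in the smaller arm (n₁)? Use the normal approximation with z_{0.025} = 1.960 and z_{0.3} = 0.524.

n₁ = 35

With allocation ratio k = n₂/n₁ = 2, Var(x̄₁−x̄₂) = σ²(1/n₁ + 1/(k·n₁)) = σ²·(k+1)/(k·n₁).
So n₁ = (1 + 1/k)·((z_{α/2} + z_β)/d)² = 1.500 × (2.484/0.52)².
n₁ = 1.500 × 22.82 = 34.2.
Round up: n₁ = 35, giving n₂ = 2 × 35 = 70.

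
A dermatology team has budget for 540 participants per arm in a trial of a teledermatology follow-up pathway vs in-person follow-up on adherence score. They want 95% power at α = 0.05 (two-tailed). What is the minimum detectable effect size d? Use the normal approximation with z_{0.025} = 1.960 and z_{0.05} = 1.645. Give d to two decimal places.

For two independent groups of n = 540 each: d_min = (z_{α/2} + z_β)·√(2/n).
z-sum = 1.960 + 1.645 = 3.605.
d_min = 3.605 × √(2/540) = 3.605 × 0.0609 = 0.219.

d_min ≈ 0.22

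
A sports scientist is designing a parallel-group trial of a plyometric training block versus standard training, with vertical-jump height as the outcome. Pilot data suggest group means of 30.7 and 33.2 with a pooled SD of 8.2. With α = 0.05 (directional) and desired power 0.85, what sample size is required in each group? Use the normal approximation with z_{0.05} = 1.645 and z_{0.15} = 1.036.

Cohen's d = |M₁ − M₂| / SD_pooled = |30.7 − 33.2| / 8.2 = 2.5 / 8.2 = 0.305.
For two independent groups with equal n: n = 2·((z_{α} + z_β) / d)².
z_{α} + z_β = 1.645 + 1.036 = 2.681.
n = 2 × (2.681 / 0.305)² = 2 × 8.790² = 2 × 77.27 = 154.5.
Round up to the next whole participant.

n = 155 per group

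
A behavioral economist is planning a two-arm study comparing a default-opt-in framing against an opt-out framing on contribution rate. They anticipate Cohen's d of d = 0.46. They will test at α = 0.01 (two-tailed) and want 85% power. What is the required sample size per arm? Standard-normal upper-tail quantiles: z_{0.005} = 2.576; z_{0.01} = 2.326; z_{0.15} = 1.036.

For two independent groups with equal n: n = 2·((z_{α/2} + z_β) / d)².
z_{α/2} + z_β = 2.576 + 1.036 = 3.612.
n = 2 × (3.612 / 0.46)² = 2 × 7.852² = 2 × 61.66 = 123.3.
Round up to the next whole participant.

n = 124 per group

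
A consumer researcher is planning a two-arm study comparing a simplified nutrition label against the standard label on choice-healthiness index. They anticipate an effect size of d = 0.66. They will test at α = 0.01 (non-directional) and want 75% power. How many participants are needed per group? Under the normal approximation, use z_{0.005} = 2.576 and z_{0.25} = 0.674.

n = 49 per group

For two independent groups with equal n: n = 2·((z_{α/2} + z_β) / d)².
z_{α/2} + z_β = 2.576 + 0.674 = 3.250.
n = 2 × (3.250 / 0.66)² = 2 × 4.924² = 2 × 24.25 = 48.5.
Round up to the next whole participant.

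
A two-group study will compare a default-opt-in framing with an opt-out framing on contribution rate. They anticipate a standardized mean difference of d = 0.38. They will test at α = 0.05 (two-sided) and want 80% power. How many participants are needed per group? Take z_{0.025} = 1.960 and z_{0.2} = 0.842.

For two independent groups with equal n: n = 2·((z_{α/2} + z_β) / d)².
z_{α/2} + z_β = 1.960 + 0.842 = 2.802.
n = 2 × (2.802 / 0.38)² = 2 × 7.374² = 2 × 54.37 = 108.7.
Round up to the next whole participant.

n = 109 per group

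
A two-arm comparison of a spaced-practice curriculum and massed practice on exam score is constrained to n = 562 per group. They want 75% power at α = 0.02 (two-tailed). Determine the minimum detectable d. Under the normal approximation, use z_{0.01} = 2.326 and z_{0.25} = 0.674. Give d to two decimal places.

For two independent groups of n = 562 each: d_min = (z_{α/2} + z_β)·√(2/n).
z-sum = 2.326 + 0.674 = 3.000.
d_min = 3.000 × √(2/562) = 3.000 × 0.0597 = 0.179.

d_min ≈ 0.18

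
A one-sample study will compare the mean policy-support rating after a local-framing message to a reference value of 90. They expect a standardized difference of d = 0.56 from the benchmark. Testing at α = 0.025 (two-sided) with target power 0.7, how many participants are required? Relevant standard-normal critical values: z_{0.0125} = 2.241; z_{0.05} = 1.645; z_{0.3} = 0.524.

n = 25

For a one-sample test: n = ((z_{α/2} + z_β) / d)².
z_{α/2} + z_β = 2.241 + 0.524 = 2.765.
n = (2.765 / 0.56)² = 4.938² = 24.38.
Round up.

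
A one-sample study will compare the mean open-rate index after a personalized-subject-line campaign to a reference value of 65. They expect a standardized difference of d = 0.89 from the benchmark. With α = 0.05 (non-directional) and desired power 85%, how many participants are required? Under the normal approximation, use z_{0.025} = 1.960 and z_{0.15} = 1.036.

For a one-sample test: n = ((z_{α/2} + z_β) / d)².
z_{α/2} + z_β = 1.960 + 1.036 = 2.996.
n = (2.996 / 0.89)² = 3.366² = 11.33.
Round up.

n = 12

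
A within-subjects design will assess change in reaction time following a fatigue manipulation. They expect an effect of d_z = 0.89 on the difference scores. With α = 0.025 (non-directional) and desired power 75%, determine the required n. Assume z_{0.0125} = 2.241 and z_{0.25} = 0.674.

n = 11 pairs

For a paired (one-sample on differences) test: n = ((z_{α/2} + z_β) / d)².
z_{α/2} + z_β = 2.241 + 0.674 = 2.915.
n = (2.915 / 0.89)² = 3.275² = 10.73.
Round up.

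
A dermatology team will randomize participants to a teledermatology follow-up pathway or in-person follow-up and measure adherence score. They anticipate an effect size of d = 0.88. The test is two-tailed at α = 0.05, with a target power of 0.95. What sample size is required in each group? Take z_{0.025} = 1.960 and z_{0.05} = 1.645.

For two independent groups with equal n: n = 2·((z_{α/2} + z_β) / d)².
z_{α/2} + z_β = 1.960 + 1.645 = 3.605.
n = 2 × (3.605 / 0.88)² = 2 × 4.097² = 2 × 16.78 = 33.6.
Round up to the next whole participant.

n = 34 per group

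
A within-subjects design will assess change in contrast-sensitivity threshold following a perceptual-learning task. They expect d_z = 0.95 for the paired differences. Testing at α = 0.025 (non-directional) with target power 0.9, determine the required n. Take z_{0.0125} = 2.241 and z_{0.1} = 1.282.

n = 14 pairs

For a paired (one-sample on differences) test: n = ((z_{α/2} + z_β) / d)².
z_{α/2} + z_β = 2.241 + 1.282 = 3.523.
n = (3.523 / 0.95)² = 3.708² = 13.75.
Round up.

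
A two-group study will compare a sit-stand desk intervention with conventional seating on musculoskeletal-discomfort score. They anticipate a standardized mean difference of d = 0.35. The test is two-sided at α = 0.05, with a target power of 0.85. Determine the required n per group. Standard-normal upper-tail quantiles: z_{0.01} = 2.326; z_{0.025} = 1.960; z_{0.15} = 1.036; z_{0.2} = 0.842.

For two independent groups with equal n: n = 2·((z_{α/2} + z_β) / d)².
z_{α/2} + z_β = 1.960 + 1.036 = 2.996.
n = 2 × (2.996 / 0.35)² = 2 × 8.560² = 2 × 73.27 = 146.5.
Round up to the next whole participant.

n = 147 per group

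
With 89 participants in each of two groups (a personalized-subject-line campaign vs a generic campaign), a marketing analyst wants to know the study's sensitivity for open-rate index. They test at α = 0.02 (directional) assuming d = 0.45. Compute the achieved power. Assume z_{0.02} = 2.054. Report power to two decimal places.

power ≈ 0.83

For two equal groups, power = Φ(d·√(n/2) − z_{α}).
d·√(n/2) = 0.45 × √(89/2) = 0.45 × 6.671 = 3.002.
z_β = 3.002 − 2.054 = 0.948.
Power = Φ(0.948) = 0.828.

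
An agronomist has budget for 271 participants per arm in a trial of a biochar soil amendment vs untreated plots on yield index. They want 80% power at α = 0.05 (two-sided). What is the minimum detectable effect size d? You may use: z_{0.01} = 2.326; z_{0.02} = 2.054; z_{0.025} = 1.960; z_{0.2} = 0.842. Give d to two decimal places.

For two independent groups of n = 271 each: d_min = (z_{α/2} + z_β)·√(2/n).
z-sum = 1.960 + 0.842 = 2.802.
d_min = 2.802 × √(2/271) = 2.802 × 0.0859 = 0.241.

d_min ≈ 0.24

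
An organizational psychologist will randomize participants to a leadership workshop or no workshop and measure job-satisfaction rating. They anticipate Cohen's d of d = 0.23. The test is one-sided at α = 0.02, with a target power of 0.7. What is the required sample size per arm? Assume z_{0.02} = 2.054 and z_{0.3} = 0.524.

n = 252 per group

For two independent groups with equal n: n = 2·((z_{α} + z_β) / d)².
z_{α} + z_β = 2.054 + 0.524 = 2.578.
n = 2 × (2.578 / 0.23)² = 2 × 11.209² = 2 × 125.63 = 251.3.
Round up to the next whole participant.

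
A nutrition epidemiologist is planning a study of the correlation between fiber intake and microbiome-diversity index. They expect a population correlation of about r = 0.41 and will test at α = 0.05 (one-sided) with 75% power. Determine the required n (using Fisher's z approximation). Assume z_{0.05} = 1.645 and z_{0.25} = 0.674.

n = 32

Fisher's z: C = ½·ln((1+r)/(1−r)) = ½·ln(2.3898) = 0.4356.
n = ((z_{α} + z_β)/C)² + 3.
(1.645 + 0.674) / 0.4356 = 2.319 / 0.4356 = 5.324.
n = 5.324² + 3 = 28.34 + 3 = 31.3.
Round up.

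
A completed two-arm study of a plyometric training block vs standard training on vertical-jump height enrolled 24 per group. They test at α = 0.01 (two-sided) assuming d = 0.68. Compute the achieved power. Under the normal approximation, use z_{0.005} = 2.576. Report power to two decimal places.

power ≈ 0.41

For two equal groups, power = Φ(d·√(n/2) − z_{α/2}).
d·√(n/2) = 0.68 × √(24/2) = 0.68 × 3.464 = 2.356.
z_β = 2.356 − 2.576 = -0.220.
Power = Φ(-0.220) = 0.413.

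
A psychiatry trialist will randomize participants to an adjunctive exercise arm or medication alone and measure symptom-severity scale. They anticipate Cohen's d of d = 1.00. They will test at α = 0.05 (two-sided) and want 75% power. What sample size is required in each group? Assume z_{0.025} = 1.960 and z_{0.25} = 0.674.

n = 14 per group

For two independent groups with equal n: n = 2·((z_{α/2} + z_β) / d)².
z_{α/2} + z_β = 1.960 + 0.674 = 2.634.
n = 2 × (2.634 / 1.00)² = 2 × 2.634² = 2 × 6.94 = 13.9.
Round up to the next whole participant.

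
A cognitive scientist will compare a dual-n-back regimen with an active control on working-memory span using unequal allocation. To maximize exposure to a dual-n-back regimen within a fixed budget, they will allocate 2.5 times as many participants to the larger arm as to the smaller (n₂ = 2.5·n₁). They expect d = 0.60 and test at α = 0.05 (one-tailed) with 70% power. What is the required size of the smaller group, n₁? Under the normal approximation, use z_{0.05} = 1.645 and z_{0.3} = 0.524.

n₁ = 19

With allocation ratio k = n₂/n₁ = 2.5, Var(x̄₁−x̄₂) = σ²(1/n₁ + 1/(k·n₁)) = σ²·(k+1)/(k·n₁).
So n₁ = (1 + 1/k)·((z_{α} + z_β)/d)² = 1.400 × (2.169/0.60)².
n₁ = 1.400 × 13.07 = 18.3.
Round up: n₁ = 19, giving n₂ = ⌈2.5 × 19⌉ = ⌈47.5⌉ = 48.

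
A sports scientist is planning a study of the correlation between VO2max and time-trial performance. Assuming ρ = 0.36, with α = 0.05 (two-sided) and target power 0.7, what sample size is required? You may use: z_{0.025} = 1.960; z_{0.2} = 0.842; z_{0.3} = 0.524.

Fisher's z: C = ½·ln((1+r)/(1−r)) = ½·ln(2.1250) = 0.3769.
n = ((z_{α/2} + z_β)/C)² + 3.
(1.960 + 0.524) / 0.3769 = 2.484 / 0.3769 = 6.591.
n = 6.591² + 3 = 43.44 + 3 = 46.4.
Round up.

n = 47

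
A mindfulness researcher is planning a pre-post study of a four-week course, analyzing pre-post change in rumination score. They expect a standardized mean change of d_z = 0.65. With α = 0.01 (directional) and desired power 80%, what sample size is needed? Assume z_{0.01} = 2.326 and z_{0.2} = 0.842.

For a paired (one-sample on differences) test: n = ((z_{α} + z_β) / d)².
z_{α} + z_β = 2.326 + 0.842 = 3.168.
n = (3.168 / 0.65)² = 4.874² = 23.75.
Round up.

n = 24 pairs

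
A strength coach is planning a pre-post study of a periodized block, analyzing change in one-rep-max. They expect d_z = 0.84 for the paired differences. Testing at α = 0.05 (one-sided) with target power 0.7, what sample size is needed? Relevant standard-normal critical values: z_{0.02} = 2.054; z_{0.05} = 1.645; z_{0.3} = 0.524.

n = 7 pairs

For a paired (one-sample on differences) test: n = ((z_{α} + z_β) / d)².
z_{α} + z_β = 1.645 + 0.524 = 2.169.
n = (2.169 / 0.84)² = 2.582² = 6.67.
Round up.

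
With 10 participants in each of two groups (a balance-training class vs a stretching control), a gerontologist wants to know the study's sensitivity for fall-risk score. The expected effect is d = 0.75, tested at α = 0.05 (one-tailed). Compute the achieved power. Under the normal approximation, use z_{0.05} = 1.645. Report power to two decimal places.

power ≈ 0.51

For two equal groups, power = Φ(d·√(n/2) − z_{α}).
d·√(n/2) = 0.75 × √(10/2) = 0.75 × 2.236 = 1.677.
z_β = 1.677 − 1.645 = 0.032.
Power = Φ(0.032) = 0.513.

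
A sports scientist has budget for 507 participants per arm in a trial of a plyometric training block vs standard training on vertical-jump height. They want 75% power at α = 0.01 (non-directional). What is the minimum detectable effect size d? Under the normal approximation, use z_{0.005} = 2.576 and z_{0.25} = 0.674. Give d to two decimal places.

d_min ≈ 0.20

For two independent groups of n = 507 each: d_min = (z_{α/2} + z_β)·√(2/n).
z-sum = 2.576 + 0.674 = 3.250.
d_min = 3.250 × √(2/507) = 3.250 × 0.0628 = 0.204.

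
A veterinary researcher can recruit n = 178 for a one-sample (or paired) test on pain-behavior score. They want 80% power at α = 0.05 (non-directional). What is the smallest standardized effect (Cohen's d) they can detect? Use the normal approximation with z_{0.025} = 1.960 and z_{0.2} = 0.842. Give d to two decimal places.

For a single sample (or paired design) of n = 178: d_min = (z_{α/2} + z_β)/√n.
z-sum = 1.960 + 0.842 = 2.802.
d_min = 2.802 / √178 = 2.802 / 13.342 = 0.210.

d_min ≈ 0.21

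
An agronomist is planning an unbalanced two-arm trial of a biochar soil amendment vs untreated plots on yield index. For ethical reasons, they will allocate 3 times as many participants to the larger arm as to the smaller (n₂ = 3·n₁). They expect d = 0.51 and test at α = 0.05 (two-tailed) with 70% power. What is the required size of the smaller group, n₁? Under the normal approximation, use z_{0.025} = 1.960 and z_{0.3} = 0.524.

n₁ = 32

With allocation ratio k = n₂/n₁ = 3, Var(x̄₁−x̄₂) = σ²(1/n₁ + 1/(k·n₁)) = σ²·(k+1)/(k·n₁).
So n₁ = (1 + 1/k)·((z_{α/2} + z_β)/d)² = 1.333 × (2.484/0.51)².
n₁ = 1.333 × 23.72 = 31.6.
Round up: n₁ = 32, giving n₂ = 3 × 32 = 96.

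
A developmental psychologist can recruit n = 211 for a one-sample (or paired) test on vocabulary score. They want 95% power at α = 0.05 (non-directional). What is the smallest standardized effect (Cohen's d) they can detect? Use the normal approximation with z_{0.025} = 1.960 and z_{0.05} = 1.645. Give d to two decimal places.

For a single sample (or paired design) of n = 211: d_min = (z_{α/2} + z_β)/√n.
z-sum = 1.960 + 1.645 = 3.605.
d_min = 3.605 / √211 = 3.605 / 14.526 = 0.248.

d_min ≈ 0.25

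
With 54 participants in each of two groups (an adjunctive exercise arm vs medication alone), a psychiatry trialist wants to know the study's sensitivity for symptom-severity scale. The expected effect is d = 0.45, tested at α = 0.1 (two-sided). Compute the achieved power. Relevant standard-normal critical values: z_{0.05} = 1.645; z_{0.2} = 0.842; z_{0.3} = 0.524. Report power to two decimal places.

For two equal groups, power = Φ(d·√(n/2) − z_{α/2}).
d·√(n/2) = 0.45 × √(54/2) = 0.45 × 5.196 = 2.338.
z_β = 2.338 − 1.645 = 0.693.
Power = Φ(0.693) = 0.756.

power ≈ 0.76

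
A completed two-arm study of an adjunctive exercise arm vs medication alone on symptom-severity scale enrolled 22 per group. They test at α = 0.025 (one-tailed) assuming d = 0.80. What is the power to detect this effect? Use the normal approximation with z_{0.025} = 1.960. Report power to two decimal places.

For two equal groups, power = Φ(d·√(n/2) − z_{α}).
d·√(n/2) = 0.80 × √(22/2) = 0.80 × 3.317 = 2.653.
z_β = 2.653 − 1.960 = 0.693.
Power = Φ(0.693) = 0.756.

power ≈ 0.76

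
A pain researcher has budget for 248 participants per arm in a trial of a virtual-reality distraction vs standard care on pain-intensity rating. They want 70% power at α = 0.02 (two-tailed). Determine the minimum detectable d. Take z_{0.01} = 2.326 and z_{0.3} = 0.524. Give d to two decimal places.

For two independent groups of n = 248 each: d_min = (z_{α/2} + z_β)·√(2/n).
z-sum = 2.326 + 0.524 = 2.850.
d_min = 2.850 × √(2/248) = 2.850 × 0.0898 = 0.256.

d_min ≈ 0.26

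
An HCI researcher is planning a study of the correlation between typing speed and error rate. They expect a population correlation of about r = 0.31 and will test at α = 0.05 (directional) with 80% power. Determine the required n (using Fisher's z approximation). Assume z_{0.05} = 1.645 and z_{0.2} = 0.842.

n = 64

Fisher's z: C = ½·ln((1+r)/(1−r)) = ½·ln(1.8986) = 0.3205.
n = ((z_{α} + z_β)/C)² + 3.
(1.645 + 0.842) / 0.3205 = 2.487 / 0.3205 = 7.760.
n = 7.760² + 3 = 60.21 + 3 = 63.2.
Round up.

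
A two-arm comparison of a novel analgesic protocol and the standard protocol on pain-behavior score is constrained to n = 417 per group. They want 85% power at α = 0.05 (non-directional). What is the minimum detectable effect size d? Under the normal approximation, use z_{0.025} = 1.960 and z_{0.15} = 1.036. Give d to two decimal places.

For two independent groups of n = 417 each: d_min = (z_{α/2} + z_β)·√(2/n).
z-sum = 1.960 + 1.036 = 2.996.
d_min = 2.996 × √(2/417) = 2.996 × 0.0693 = 0.207.

d_min ≈ 0.21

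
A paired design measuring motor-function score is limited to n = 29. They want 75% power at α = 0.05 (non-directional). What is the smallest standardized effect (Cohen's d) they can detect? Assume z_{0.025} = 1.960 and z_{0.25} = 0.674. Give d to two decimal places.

For a single sample (or paired design) of n = 29: d_min = (z_{α/2} + z_β)/√n.
z-sum = 1.960 + 0.674 = 2.634.
d_min = 2.634 / √29 = 2.634 / 5.385 = 0.489.

d_min ≈ 0.49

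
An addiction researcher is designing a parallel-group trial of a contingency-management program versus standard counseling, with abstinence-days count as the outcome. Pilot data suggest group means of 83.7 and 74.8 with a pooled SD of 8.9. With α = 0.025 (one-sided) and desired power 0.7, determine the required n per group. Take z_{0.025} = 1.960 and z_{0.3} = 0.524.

n = 13 per group

Cohen's d = |M₁ − M₂| / SD_pooled = |83.7 − 74.8| / 8.9 = 8.9 / 8.9 = 1.000.
For two independent groups with equal n: n = 2·((z_{α} + z_β) / d)².
z_{α} + z_β = 1.960 + 0.524 = 2.484.
n = 2 × (2.484 / 1.000)² = 2 × 2.484² = 2 × 6.17 = 12.3.
Round up to the next whole participant.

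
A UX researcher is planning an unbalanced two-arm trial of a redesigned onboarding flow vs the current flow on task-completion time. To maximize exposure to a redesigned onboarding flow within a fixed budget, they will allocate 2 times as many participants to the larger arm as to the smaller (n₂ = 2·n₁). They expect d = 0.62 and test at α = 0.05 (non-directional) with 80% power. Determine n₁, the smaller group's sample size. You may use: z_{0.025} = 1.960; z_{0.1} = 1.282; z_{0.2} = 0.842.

n₁ = 31

With allocation ratio k = n₂/n₁ = 2, Var(x̄₁−x̄₂) = σ²(1/n₁ + 1/(k·n₁)) = σ²·(k+1)/(k·n₁).
So n₁ = (1 + 1/k)·((z_{α/2} + z_β)/d)² = 1.500 × (2.802/0.62)².
n₁ = 1.500 × 20.42 = 30.6.
Round up: n₁ = 31, giving n₂ = 2 × 31 = 62.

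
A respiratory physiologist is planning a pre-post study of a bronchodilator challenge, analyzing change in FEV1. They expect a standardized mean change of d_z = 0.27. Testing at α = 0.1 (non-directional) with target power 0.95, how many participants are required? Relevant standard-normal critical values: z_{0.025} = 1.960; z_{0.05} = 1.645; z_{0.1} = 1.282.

n = 149 pairs

For a paired (one-sample on differences) test: n = ((z_{α/2} + z_β) / d)².
z_{α/2} + z_β = 1.645 + 1.645 = 3.290.
n = (3.290 / 0.27)² = 12.185² = 148.48.
Round up.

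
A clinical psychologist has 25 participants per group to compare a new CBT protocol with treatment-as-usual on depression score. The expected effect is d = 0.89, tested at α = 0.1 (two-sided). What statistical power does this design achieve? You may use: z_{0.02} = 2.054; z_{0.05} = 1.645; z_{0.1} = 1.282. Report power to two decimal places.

power ≈ 0.93

For two equal groups, power = Φ(d·√(n/2) − z_{α/2}).
d·√(n/2) = 0.89 × √(25/2) = 0.89 × 3.536 = 3.147.
z_β = 3.147 − 1.645 = 1.502.
Power = Φ(1.502) = 0.933.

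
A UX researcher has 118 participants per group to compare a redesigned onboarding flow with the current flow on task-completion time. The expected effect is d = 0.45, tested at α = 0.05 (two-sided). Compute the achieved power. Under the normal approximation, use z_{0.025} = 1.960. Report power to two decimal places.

power ≈ 0.93

For two equal groups, power = Φ(d·√(n/2) − z_{α/2}).
d·√(n/2) = 0.45 × √(118/2) = 0.45 × 7.681 = 3.457.
z_β = 3.457 − 1.960 = 1.497.
Power = Φ(1.497) = 0.933.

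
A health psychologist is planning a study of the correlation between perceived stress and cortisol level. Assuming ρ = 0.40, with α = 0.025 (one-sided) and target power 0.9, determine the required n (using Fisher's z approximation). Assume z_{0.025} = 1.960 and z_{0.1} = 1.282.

Fisher's z: C = ½·ln((1+r)/(1−r)) = ½·ln(2.3333) = 0.4236.
n = ((z_{α} + z_β)/C)² + 3.
(1.960 + 1.282) / 0.4236 = 3.242 / 0.4236 = 7.653.
n = 7.653² + 3 = 58.58 + 3 = 61.6.
Round up.

n = 62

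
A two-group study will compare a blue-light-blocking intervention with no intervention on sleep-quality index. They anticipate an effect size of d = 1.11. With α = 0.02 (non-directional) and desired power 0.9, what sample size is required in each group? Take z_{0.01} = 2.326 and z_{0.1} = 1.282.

For two independent groups with equal n: n = 2·((z_{α/2} + z_β) / d)².
z_{α/2} + z_β = 2.326 + 1.282 = 3.608.
n = 2 × (3.608 / 1.11)² = 2 × 3.250² = 2 × 10.57 = 21.1.
Round up to the next whole participant.

n = 22 per group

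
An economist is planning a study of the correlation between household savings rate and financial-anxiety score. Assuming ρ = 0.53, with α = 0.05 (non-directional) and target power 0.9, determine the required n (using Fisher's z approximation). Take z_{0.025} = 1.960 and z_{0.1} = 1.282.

n = 34

Fisher's z: C = ½·ln((1+r)/(1−r)) = ½·ln(3.2553) = 0.5901.
n = ((z_{α/2} + z_β)/C)² + 3.
(1.960 + 1.282) / 0.5901 = 3.242 / 0.5901 = 5.494.
n = 5.494² + 3 = 30.18 + 3 = 33.2.
Round up.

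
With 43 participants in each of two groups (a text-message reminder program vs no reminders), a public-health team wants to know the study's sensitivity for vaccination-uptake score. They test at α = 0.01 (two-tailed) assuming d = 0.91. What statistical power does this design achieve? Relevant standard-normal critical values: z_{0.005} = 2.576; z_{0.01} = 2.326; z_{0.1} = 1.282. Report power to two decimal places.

For two equal groups, power = Φ(d·√(n/2) − z_{α/2}).
d·√(n/2) = 0.91 × √(43/2) = 0.91 × 4.637 = 4.219.
z_β = 4.219 − 2.576 = 1.643.
Power = Φ(1.643) = 0.950.

power ≈ 0.95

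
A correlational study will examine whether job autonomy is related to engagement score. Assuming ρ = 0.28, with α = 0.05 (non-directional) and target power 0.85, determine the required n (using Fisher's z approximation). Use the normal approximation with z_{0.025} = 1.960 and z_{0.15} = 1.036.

Fisher's z: C = ½·ln((1+r)/(1−r)) = ½·ln(1.7778) = 0.2877.
n = ((z_{α/2} + z_β)/C)² + 3.
(1.960 + 1.036) / 0.2877 = 2.996 / 0.2877 = 10.414.
n = 10.414² + 3 = 108.44 + 3 = 111.4.
Round up.

n = 112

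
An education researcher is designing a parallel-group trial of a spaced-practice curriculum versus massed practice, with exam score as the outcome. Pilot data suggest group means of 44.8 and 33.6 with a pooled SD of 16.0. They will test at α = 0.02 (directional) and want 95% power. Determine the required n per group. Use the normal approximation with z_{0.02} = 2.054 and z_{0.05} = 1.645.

Cohen's d = |M₁ − M₂| / SD_pooled = |44.8 − 33.6| / 16.0 = 11.2 / 16.0 = 0.700.
For two independent groups with equal n: n = 2·((z_{α} + z_β) / d)².
z_{α} + z_β = 2.054 + 1.645 = 3.699.
n = 2 × (3.699 / 0.700)² = 2 × 5.284² = 2 × 27.92 = 55.8.
Round up to the next whole participant.

n = 56 per group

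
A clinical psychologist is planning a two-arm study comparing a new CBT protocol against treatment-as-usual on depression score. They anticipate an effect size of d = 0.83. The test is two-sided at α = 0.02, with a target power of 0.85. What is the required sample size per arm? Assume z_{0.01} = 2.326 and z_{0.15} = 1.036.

n = 33 per group

For two independent groups with equal n: n = 2·((z_{α/2} + z_β) / d)².
z_{α/2} + z_β = 2.326 + 1.036 = 3.362.
n = 2 × (3.362 / 0.83)² = 2 × 4.051² = 2 × 16.41 = 32.8.
Round up to the next whole participant.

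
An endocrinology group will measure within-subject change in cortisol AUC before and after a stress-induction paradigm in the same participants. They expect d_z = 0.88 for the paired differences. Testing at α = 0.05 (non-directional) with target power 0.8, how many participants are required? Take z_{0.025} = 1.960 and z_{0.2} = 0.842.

For a paired (one-sample on differences) test: n = ((z_{α/2} + z_β) / d)².
z_{α/2} + z_β = 1.960 + 0.842 = 2.802.
n = (2.802 / 0.88)² = 3.184² = 10.14.
Round up.

n = 11 pairs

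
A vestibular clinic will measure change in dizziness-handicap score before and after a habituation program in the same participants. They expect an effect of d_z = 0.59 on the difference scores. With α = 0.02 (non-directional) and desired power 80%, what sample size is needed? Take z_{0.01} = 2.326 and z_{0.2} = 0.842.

For a paired (one-sample on differences) test: n = ((z_{α/2} + z_β) / d)².
z_{α/2} + z_β = 2.326 + 0.842 = 3.168.
n = (3.168 / 0.59)² = 5.369² = 28.83.
Round up.

n = 29 pairs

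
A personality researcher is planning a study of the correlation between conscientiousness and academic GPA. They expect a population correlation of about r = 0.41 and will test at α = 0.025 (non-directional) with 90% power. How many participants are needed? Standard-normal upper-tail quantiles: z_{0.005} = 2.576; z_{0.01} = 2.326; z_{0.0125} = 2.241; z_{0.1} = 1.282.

n = 69

Fisher's z: C = ½·ln((1+r)/(1−r)) = ½·ln(2.3898) = 0.4356.
n = ((z_{α/2} + z_β)/C)² + 3.
(2.241 + 1.282) / 0.4356 = 3.523 / 0.4356 = 8.088.
n = 8.088² + 3 = 65.41 + 3 = 68.4.
Round up.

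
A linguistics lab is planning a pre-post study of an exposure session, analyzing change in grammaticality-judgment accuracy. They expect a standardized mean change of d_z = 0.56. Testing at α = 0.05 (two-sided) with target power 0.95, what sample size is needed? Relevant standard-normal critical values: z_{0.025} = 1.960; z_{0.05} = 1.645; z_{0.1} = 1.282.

n = 42 pairs

For a paired (one-sample on differences) test: n = ((z_{α/2} + z_β) / d)².
z_{α/2} + z_β = 1.960 + 1.645 = 3.605.
n = (3.605 / 0.56)² = 6.437² = 41.44.
Round up.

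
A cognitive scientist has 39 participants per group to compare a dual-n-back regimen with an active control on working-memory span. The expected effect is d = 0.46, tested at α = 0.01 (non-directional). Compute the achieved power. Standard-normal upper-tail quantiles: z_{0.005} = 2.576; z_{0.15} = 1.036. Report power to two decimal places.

For two equal groups, power = Φ(d·√(n/2) − z_{α/2}).
d·√(n/2) = 0.46 × √(39/2) = 0.46 × 4.416 = 2.031.
z_β = 2.031 − 2.576 = -0.545.
Power = Φ(-0.545) = 0.293.

power ≈ 0.29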